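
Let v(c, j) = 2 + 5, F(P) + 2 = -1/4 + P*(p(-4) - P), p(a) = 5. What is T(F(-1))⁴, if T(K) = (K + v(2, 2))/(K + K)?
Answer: 625/18974736 ≈ 3.2939e-5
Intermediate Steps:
F(P) = -9/4 + P*(5 - P) (F(P) = -2 + (-1/4 + P*(5 - P)) = -2 + (-1*¼ + P*(5 - P)) = -2 + (-¼ + P*(5 - P)) = -9/4 + P*(5 - P))
v(c, j) = 7
T(K) = (7 + K)/(2*K) (T(K) = (K + 7)/(K + K) = (7 + K)/((2*K)) = (7 + K)*(1/(2*K)) = (7 + K)/(2*K))
T(F(-1))⁴ = ((7 + (-9/4 - 1*(-1)² + 5*(-1)))/(2*(-9/4 - 1*(-1)² + 5*(-1))))⁴ = ((7 + (-9/4 - 1*1 - 5))/(2*(-9/4 - 1*1 - 5)))⁴ = ((7 + (-9/4 - 1 - 5))/(2*(-9/4 - 1 - 5)))⁴ = ((7 - 33/4)/(2*(-33/4)))⁴ = ((½)*(-4/33)*(-5/4))⁴ = (5/66)⁴ = 625/18974736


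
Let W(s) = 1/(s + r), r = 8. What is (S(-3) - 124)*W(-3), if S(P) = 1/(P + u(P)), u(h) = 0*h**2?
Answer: -373/15 ≈ -24.867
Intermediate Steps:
W(s) = 1/(8 + s) (W(s) = 1/(s + 8) = 1/(8 + s))
u(h) = 0
S(P) = 1/P (S(P) = 1/(P + 0) = 1/P)
(S(-3) - 124)*W(-3) = (1/(-3) - 124)/(8 - 3) = (-1/3 - 124)/5 = -373/3*1/5 = -373/15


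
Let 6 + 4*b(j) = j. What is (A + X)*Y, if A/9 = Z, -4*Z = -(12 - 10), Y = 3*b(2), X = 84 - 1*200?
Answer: 669/2 ≈ 334.50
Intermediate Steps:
b(j) = -3/2 + j/4
X = -116 (X = 84 - 200 = -116)
Y = -3 (Y = 3*(-3/2 + (¼)*2) = 3*(-3/2 + ½) = 3*(-1) = -3)
Z = ½ (Z = -(-1)*(12 - 10)/4 = -(-1)*2/4 = -¼*(-2) = ½ ≈ 0.50000)
A = 9/2 (A = 9*(½) = 9/2 ≈ 4.5000)
(A + X)*Y = (9/2 - 116)*(-3) = -223/2*(-3) = 669/2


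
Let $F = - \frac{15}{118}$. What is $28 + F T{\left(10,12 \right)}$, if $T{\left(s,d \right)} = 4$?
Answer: $\frac{1622}{59} \approx 27.492$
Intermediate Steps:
$F = - \frac{15}{118}$ ($F = \left(-15\right) \frac{1}{118} = - \frac{15}{118} \approx -0.12712$)
$28 + F T{\left(10,12 \right)} = 28 - \frac{30}{59} = \frac{1622}{59}$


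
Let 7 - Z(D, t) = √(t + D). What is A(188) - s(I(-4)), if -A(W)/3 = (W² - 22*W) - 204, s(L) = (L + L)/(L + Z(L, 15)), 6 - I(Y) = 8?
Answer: -279031/3 + √13/3 ≈ -93009.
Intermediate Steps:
Z(D, t) = 7 - √(D + t) (Z(D, t) = 7 - √(t + D) = 7 - √(D + t))
I(Y) = -2 (I(Y) = 6 - 1*8 = 6 - 8 = -2)
s(L) = 2*L/(7 + L - √(15 + L)) (s(L) = (L + L)/(L + (7 - √(L + 15))) = (2*L)/(L + (7 - √(15 + L))) = (2*L)/(7 + L - √(15 + L)) = 2*L/(7 + L - √(15 + L)))
A(W) = 612 - 3*W² + 66*W (A(W) = -3*((W² - 22*W) - 204) = -3*(-204 + W² - 22*W) = 612 - 3*W² + 66*W)
A(188) - s(I(-4)) = (612 - 3*188² + 66*188) - 2*(-2)/(7 - 2 - √(15 - 2)) = (612 - 3*35344 + 12408) - 2*(-2)/(7 - 2 - √13) = (612 - 106032 + 12408) - 2*(-2)/(5 - √13) = -93012 - (-4)/(5 - √13) = -93012 + 4/(5 - √13)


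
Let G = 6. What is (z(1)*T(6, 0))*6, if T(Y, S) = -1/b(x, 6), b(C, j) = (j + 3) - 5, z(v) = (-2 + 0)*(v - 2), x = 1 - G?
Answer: -3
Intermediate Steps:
x = -5 (x = 1 - 1*6 = 1 - 6 = -5)
z(v) = 4 - 2*v (z(v) = -2*(-2 + v) = 4 - 2*v)
b(C, j) = -2 + j (b(C, j) = (3 + j) - 5 = -2 + j)
T(Y, S) = -¼ (T(Y, S) = -1/(-2 + 6) = -1/4 = -1*¼ = -¼)
(z(1)*T(6, 0))*6 = ((4 - 2*1)*(-¼))*6 = ((4 - 2)*(-¼))*6 = (2*(-¼))*6 = -½*6 = -3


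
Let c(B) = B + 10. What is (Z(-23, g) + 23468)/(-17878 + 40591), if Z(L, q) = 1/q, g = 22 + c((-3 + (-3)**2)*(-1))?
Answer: 9107/8814 ≈ 1.0332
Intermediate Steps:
c(B) = 10 + B
g = 26 (g = 22 + (10 + (-3 + (-3)**2)*(-1)) = 22 + (10 + (-3 + 9)*(-1)) = 22 + (10 + 6*(-1)) = 22 + (10 - 6) = 22 + 4 = 26)
(Z(-23, g) + 23468)/(-17878 + 40591) = (1/26 + 23468)/(-17878 + 40591) = (1/26 + 23468)/22713 = (610169/26)*(1/22713) = 9107/8814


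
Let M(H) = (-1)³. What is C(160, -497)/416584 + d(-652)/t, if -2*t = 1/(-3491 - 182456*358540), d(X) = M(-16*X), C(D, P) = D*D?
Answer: -6943355225374280/52073 ≈ -1.3334e+11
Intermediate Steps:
M(H) = -1
C(D, P) = D²
d(X) = -1
t = 1/133338874760 (t = -1/(2*(-3491 - 182456)*358540) = -1/(2*(-185947)*358540) = -(-1)/(371894*358540) = -½*(-1/66669437380) = 1/133338874760 ≈ 7.4997e-12)
C(160, -497)/416584 + d(-652)/t = 160²/416584 - 1/1/133338874760 = 25600*(1/416584) - 1*133338874760 = 3200/52073 - 133338874760 = -6943355225374280/52073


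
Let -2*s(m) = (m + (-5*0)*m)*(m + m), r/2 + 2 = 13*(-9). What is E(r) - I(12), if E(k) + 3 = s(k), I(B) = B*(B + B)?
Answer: -56935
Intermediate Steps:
r = -238 (r = -4 + 2*(13*(-9)) = -4 + 2*(-117) = -4 - 234 = -238)
I(B) = 2*B² (I(B) = B*(2*B) = 2*B²)
s(m) = -m² (s(m) = -(m + (-5*0)*m)*(m + m)/2 = -(m + 0*m)*2*m/2 = -(m + 0)*2*m/2 = -m*2*m/2 = -m²)
E(k) = -3 - k²
E(r) - I(12) = (-3 - 1*(-238)²) - 2*12² = (-3 - 1*56644) - 2*144 = (-3 - 56644) - 1*288 = -56647 - 288 = -56935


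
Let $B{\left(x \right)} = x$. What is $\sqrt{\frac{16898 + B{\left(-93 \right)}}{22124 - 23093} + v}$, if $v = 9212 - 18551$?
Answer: $\frac{2 i \sqrt{2196310206}}{969} \approx 96.728 i$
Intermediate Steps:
$v = -9339$
$\sqrt{\frac{16898 + B{\left(-93 \right)}}{22124 - 23093} + v} = \sqrt{\frac{16898 - 93}{22124 - 23093} - 9339} = \sqrt{\frac{16805}{-969} - 9339} = \sqrt{16805 \left(- \frac{1}{969}\right) - 9339} = \sqrt{- \frac{16805}{969} - 9339} = \sqrt{- \frac{9066296}{969}} = \frac{2 i \sqrt{2196310206}}{969}$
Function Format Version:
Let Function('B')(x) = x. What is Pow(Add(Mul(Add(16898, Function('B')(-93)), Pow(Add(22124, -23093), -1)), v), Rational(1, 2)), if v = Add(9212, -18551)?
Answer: Mul(Rational(2, 969), I, Pow(2196310206, Rational(1, 2))) ≈ Mul(96.728, I)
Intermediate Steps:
v = -9339
Pow(Add(Mul(Add(16898, Function('B')(-93)), Pow(Add(22124, -23093), -1)), v), Rational(1, 2)) = Pow(Add(Mul(Add(16898, -93), Pow(Add(22124, -23093), -1)), -9339), Rational(1, 2)) = Pow(Add(Mul(16805, Pow(-969, -1)), -9339), Rational(1, 2)) = Pow(Add(Mul(16805, Rational(-1, 969)), -9339), Rational(1, 2)) = Pow(Add(Rational(-16805, 969), -9339), Rational(1, 2)) = Pow(Rational(-9066296, 969), Rational(1, 2)) = Mul(Rational(2, 969), I, Pow(2196310206, Rational(1, 2)))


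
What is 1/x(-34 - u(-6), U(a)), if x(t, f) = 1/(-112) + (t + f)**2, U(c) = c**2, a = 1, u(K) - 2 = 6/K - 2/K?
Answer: 1008/1188199 ≈ 0.00084834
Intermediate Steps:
u(K) = 2 + 4/K (u(K) = 2 + (6/K - 2/K) = 2 + 4/K)
x(t, f) = -1/112 + (f + t)**2
1/x(-34 - u(-6), U(a)) = 1/(-1/112 + (1**2 + (-34 - (2 + 4/(-6))))**2) = 1/(-1/112 + (1 + (-34 - (2 + 4*(-1/6))))**2) = 1/(-1/112 + (1 + (-34 - (2 - 2/3)))**2) = 1/(-1/112 + (1 + (-34 - 1*4/3))**2) = 1/(-1/112 + (1 + (-34 - 4/3))**2) = 1/(-1/112 + (1 - 106/3)**2) = 1/(-1/112 + (-103/3)**2) = 1/(-1/112 + 10609/9) = 1/(1188199/1008) = 1008/1188199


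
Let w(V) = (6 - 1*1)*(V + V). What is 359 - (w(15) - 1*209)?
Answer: 418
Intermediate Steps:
w(V) = 10*V (w(V) = (6 - 1)*(2*V) = 5*(2*V) = 10*V)
359 - (w(15) - 1*209) = 359 - (10*15 - 1*209) = 359 - (150 - 209) = 359 - 1*(-59) = 359 + 59 = 418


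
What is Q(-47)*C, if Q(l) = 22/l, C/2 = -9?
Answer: 396/47 ≈ 8.4255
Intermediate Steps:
C = -18 (C = 2*(-9) = -18)
Q(-47)*C = (22/(-47))*(-18) = (22*(-1/47))*(-18) = -22/47*(-18) = 396/47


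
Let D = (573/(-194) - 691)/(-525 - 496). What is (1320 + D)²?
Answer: 68430535081582249/39233309476 ≈ 1.7442e+6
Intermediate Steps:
D = 134627/198074 (D = (573*(-1/194) - 691)/(-1021) = (-573/194 - 691)*(-1/1021) = -134627/194*(-1/1021) = 134627/198074 ≈ 0.67968)
(1320 + D)² = (1320 + 134627/198074)² = (261592307/198074)² = 68430535081582249/39233309476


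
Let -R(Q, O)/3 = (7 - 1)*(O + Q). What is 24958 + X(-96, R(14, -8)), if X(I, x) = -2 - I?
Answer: 25052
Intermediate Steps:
R(Q, O) = -18*O - 18*Q (R(Q, O) = -3*(7 - 1)*(O + Q) = -18*(O + Q) = -3*(6*O + 6*Q) = -18*O - 18*Q)
24958 + X(-96, R(14, -8)) = 24958 + (-2 - 1*(-96)) = 24958 + (-2 + 96) = 24958 + 94 = 25052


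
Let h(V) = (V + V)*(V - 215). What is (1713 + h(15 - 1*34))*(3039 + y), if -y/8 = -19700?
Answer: 1703576595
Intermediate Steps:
y = 157600 (y = -8*(-19700) = 157600)
h(V) = 2*V*(-215 + V) (h(V) = (2*V)*(-215 + V) = 2*V*(-215 + V))
(1713 + h(15 - 1*34))*(3039 + y) = (1713 + 2*(15 - 1*34)*(-215 + (15 - 1*34)))*(3039 + 157600) = (1713 + 2*(15 - 34)*(-215 + (15 - 34)))*160639 = (1713 + 2*(-19)*(-215 - 19))*160639 = (1713 + 2*(-19)*(-234))*160639 = (1713 + 8892)*160639 = 10605*160639 = 1703576595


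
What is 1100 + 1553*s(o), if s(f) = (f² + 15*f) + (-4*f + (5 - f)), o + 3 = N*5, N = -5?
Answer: 791577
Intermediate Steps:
o = -28 (o = -3 - 5*5 = -3 - 25 = -28)
s(f) = 5 + f² + 10*f (s(f) = (f² + 15*f) + (5 - 5*f) = 5 + f² + 10*f)
1100 + 1553*s(o) = 1100 + 1553*(5 + (-28)² + 10*(-28)) = 1100 + 1553*(5 + 784 - 280) = 1100 + 1553*509 = 1100 + 790477 = 791577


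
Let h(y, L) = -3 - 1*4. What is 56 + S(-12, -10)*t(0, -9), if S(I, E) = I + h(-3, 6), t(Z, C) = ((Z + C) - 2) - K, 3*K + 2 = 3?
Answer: 814/3 ≈ 271.33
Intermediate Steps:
K = ⅓ (K = -⅔ + (⅓)*3 = -⅔ + 1 = ⅓ ≈ 0.33333)
h(y, L) = -7 (h(y, L) = -3 - 4 = -7)
t(Z, C) = -7/3 + C + Z (t(Z, C) = ((Z + C) - 2) - 1*⅓ = ((C + Z) - 2) - ⅓ = (-2 + C + Z) - ⅓ = -7/3 + C + Z)
S(I, E) = -7 + I (S(I, E) = I - 7 = -7 + I)
56 + S(-12, -10)*t(0, -9) = 56 + (-7 - 12)*(-7/3 - 9 + 0) = 56 - 19*(-34/3) = 56 + 646/3 = 814/3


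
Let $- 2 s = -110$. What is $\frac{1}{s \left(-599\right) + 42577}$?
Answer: $\frac{1}{9632} \approx 0.00010382$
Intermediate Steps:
$s = 55$ ($s = \left(- \frac{1}{2}\right) \left(-110\right) = 55$)
$\frac{1}{s \left(-599\right) + 42577} = \frac{1}{55 \left(-599\right) + 42577} = \frac{1}{-32945 + 42577} = \frac{1}{9632}$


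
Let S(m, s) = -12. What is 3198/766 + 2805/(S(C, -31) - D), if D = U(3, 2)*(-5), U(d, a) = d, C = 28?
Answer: 359704/383 ≈ 939.17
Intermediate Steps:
D = -15 (D = 3*(-5) = -15)
3198/766 + 2805/(S(C, -31) - D) = 3198/766 + 2805/(-12 - 1*(-15)) = 3198*(1/766) + 2805/(-12 + 15) = 1599/383 + 2805/3 = 1599/383 + 2805*(⅓) = 1599/383 + 935 = 359704/383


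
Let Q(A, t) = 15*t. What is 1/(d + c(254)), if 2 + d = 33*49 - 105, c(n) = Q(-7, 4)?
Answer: 1/1570 ≈ 0.00063694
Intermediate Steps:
c(n) = 60 (c(n) = 15*4 = 60)
d = 1510 (d = -2 + (33*49 - 105) = -2 + (1617 - 105) = -2 + 1512 = 1510)
1/(d + c(254)) = 1/(1510 + 60) = 1/1570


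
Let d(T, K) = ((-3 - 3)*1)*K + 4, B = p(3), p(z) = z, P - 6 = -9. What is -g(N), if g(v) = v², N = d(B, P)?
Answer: -484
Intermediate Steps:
P = -3 (P = 6 - 9 = -3)
B = 3
d(T, K) = 4 - 6*K (d(T, K) = (-6*1)*K + 4 = -6*K + 4 = 4 - 6*K)
N = 22 (N = 4 - 6*(-3) = 4 + 18 = 22)
-g(N) = -1*22² = -1*484 = -484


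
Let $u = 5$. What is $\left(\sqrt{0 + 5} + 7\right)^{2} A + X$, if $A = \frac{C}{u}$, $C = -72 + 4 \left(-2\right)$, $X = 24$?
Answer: $-840 - 224 \sqrt{5} \approx -1340.9$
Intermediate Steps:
$C = -80$ ($C = -72 - 8 = -80$)
$A = -16$ ($A = - \frac{80}{5} = \left(-80\right) \frac{1}{5} = -16$)
$\left(\sqrt{0 + 5} + 7\right)^{2} A + X = \left(\sqrt{0 + 5} + 7\right)^{2} \left(-16\right) + 24 = \left(\sqrt{5} + 7\right)^{2} \left(-16\right) + 24 = \left(7 + \sqrt{5}\right)^{2} \left(-16\right) + 24 = - 16 \left(7 + \sqrt{5}\right)^{2} + 24 = 24 - 16 \left(7 + \sqrt{5}\right)^{2}$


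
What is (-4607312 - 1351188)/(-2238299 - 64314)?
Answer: 5958500/2302613 ≈ 2.5877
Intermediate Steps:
(-4607312 - 1351188)/(-2238299 - 64314) = -5958500/(-2302613) = -5958500*(-1/2302613) = 5958500/2302613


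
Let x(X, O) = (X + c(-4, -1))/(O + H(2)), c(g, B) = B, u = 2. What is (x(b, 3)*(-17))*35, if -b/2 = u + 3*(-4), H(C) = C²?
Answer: -1615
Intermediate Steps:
b = 20 (b = -2*(2 + 3*(-4)) = -2*(2 - 12) = -2*(-10) = 20)
x(X, O) = (-1 + X)/(4 + O) (x(X, O) = (X - 1)/(O + 2²) = (-1 + X)/(O + 4) = (-1 + X)/(4 + O))
(x(b, 3)*(-17))*35 = (((-1 + 20)/(4 + 3))*(-17))*35 = ((19/7)*(-17))*35 = -323/7*35 = -1615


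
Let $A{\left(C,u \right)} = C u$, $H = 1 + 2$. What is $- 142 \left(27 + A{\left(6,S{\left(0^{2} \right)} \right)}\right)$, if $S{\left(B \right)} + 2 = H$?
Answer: $-4686$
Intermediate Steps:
$H = 3$
$S{\left(B \right)} = 1$ ($S{\left(B \right)} = -2 + 3 = 1$)
$- 142 \left(27 + A{\left(6,S{\left(0^{2} \right)} \right)}\right) = - 142 \left(27 + 6 \cdot 1\right) = - 142 \left(27 + 6\right) = \left(-142\right) 33 = -4686$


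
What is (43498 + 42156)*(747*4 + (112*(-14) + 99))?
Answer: 130108426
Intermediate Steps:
(43498 + 42156)*(747*4 + (112*(-14) + 99)) = 85654*(2988 + (-1568 + 99)) = 85654*(2988 - 1469) = 85654*1519 = 130108426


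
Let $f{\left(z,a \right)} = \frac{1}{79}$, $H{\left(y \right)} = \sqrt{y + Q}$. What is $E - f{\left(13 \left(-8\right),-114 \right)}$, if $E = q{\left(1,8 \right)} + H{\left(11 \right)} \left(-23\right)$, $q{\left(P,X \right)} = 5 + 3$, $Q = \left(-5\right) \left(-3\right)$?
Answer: $\frac{631}{79} - 23 \sqrt{26} \approx -109.29$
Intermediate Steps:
$Q = 15$
$H{\left(y \right)} = \sqrt{15 + y}$ ($H{\left(y \right)} = \sqrt{y + 15} = \sqrt{15 + y}$)
$q{\left(P,X \right)} = 8$
$f{\left(z,a \right)} = \frac{1}{79}$
$E = 8 - 23 \sqrt{26}$ ($E = 8 + \sqrt{15 + 11} \left(-23\right) = 8 + \sqrt{26} \left(-23\right) = 8 - 23 \sqrt{26} \approx -109.28$)
$E - f{\left(13 \left(-8\right),-114 \right)} = \left(8 - 23 \sqrt{26}\right) - \frac{1}{79} = \frac{631}{79} - 23 \sqrt{26}$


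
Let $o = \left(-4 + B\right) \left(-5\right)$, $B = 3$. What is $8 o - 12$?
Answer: $28$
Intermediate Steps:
$o = 5$ ($o = \left(-4 + 3\right) \left(-5\right) = \left(-1\right) \left(-5\right) = 5$)
$8 o - 12 = 8 \cdot 5 - 12 = 40 - 12 = 28$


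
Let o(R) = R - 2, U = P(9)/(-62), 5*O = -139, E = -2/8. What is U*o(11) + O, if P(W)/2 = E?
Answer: -17191/620 ≈ -27.727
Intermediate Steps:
E = -1/4 (E = -2*1/8 = -1/4 ≈ -0.25000)
P(W) = -1/2 (P(W) = 2*(-1/4) = -1/2)
O = -139/5 (O = (1/5)*(-139) = -139/5 ≈ -27.800)
U = 1/124 (U = -1/2/(-62) = -1/2*(-1/62) = 1/124 ≈ 0.0080645)
o(R) = -2 + R
U*o(11) + O = (-2 + 11)/124 - 139/5 = (1/124)*9 - 139/5 = 9/124 - 139/5 = -17191/620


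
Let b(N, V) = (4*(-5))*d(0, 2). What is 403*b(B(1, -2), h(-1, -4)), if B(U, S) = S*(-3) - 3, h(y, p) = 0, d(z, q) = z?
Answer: 0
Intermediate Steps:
B(U, S) = -3 - 3*S (B(U, S) = -3*S - 3 = -3 - 3*S)
b(N, V) = 0 (b(N, V) = (4*(-5))*0 = -20*0 = 0)
403*b(B(1, -2), h(-1, -4)) = 403*0 = 0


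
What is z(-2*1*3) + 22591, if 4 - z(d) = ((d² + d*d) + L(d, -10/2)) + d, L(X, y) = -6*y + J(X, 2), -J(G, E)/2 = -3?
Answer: 22493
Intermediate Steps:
J(G, E) = 6 (J(G, E) = -2*(-3) = 6)
L(X, y) = 6 - 6*y (L(X, y) = -6*y + 6 = 6 - 6*y)
z(d) = -32 - d - 2*d² (z(d) = 4 - (((d² + d*d) + (6 - (-60)/2)) + d) = 4 - (((d² + d²) + (6 - (-60)/2)) + d) = 4 - ((2*d² + (6 - 6*(-5))) + d) = 4 - ((2*d² + (6 + 30)) + d) = 4 - ((2*d² + 36) + d) = 4 - ((36 + 2*d²) + d) = 4 - (36 + d + 2*d²) = 4 + (-36 - d - 2*d²) = -32 - d - 2*d²)
z(-2*1*3) + 22591 = (-32 - (-2*1)*3 - 2*(-2*1*3)²) + 22591 = (-32 - (-2)*3 - 2*(-2*3)²) + 22591 = (-32 - 1*(-6) - 2*(-6)²) + 22591 = (-32 + 6 - 2*36) + 22591 = (-32 + 6 - 72) + 22591 = -98 + 22591 = 22493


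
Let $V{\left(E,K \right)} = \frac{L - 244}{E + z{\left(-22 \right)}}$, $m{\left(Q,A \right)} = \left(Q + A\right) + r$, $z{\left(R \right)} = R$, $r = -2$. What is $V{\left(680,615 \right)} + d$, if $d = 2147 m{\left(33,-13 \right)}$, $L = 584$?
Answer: $\frac{12714704}{329} \approx 38647.0$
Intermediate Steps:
$m{\left(Q,A \right)} = -2 + A + Q$ ($m{\left(Q,A \right)} = \left(Q + A\right) - 2 = \left(A + Q\right) - 2 = -2 + A + Q$)
$V{\left(E,K \right)} = \frac{340}{-22 + E}$ ($V{\left(E,K \right)} = \frac{584 - 244}{E - 22} = \frac{340}{-22 + E}$)
$d = 38646$ ($d = 2147 \left(-2 - 13 + 33\right) = 2147 \cdot 18 = 38646$)
$V{\left(680,615 \right)} + d = \frac{340}{-22 + 680} + 38646 = \frac{340}{658} + 38646 = 340 \cdot \frac{1}{658} + 38646 = \frac{170}{329} + 38646 = \frac{12714704}{329}$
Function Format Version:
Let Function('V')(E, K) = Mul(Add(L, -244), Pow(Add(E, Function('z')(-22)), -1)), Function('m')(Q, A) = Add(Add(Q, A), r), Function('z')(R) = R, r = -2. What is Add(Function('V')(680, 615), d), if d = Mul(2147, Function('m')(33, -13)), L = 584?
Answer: Rational(12714704, 329) ≈ 38647.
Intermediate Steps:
Function('m')(Q, A) = Add(-2, A, Q) (Function('m')(Q, A) = Add(Add(Q, A), -2) = Add(Add(A, Q), -2) = Add(-2, A, Q))
Function('V')(E, K) = Mul(340, Pow(Add(-22, E), -1)) (Function('V')(E, K) = Mul(Add(584, -244), Pow(Add(E, -22), -1)) = Mul(340, Pow(Add(-22, E), -1)))
d = 38646 (d = Mul(2147, Add(-2, -13, 33)) = Mul(2147, 18) = 38646)
Add(Function('V')(680, 615), d) = Add(Mul(340, Pow(Add(-22, 680), -1)), 38646) = Add(Mul(340, Pow(658, -1)), 38646) = Add(Mul(340, Rational(1, 658)), 38646) = Add(Rational(170, 329), 38646) = Rational(12714704, 329)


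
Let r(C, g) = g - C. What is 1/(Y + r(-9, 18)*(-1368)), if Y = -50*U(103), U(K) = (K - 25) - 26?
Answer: -1/39536 ≈ -2.5293e-5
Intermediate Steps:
U(K) = -51 + K (U(K) = (-25 + K) - 26 = -51 + K)
Y = -2600 (Y = -50*(-51 + 103) = -50*52 = -2600)
1/(Y + r(-9, 18)*(-1368)) = 1/(-2600 + (18 - 1*(-9))*(-1368)) = 1/(-2600 + (18 + 9)*(-1368)) = 1/(-2600 + 27*(-1368)) = 1/(-2600 - 36936) = 1/(-39536) = -1/39536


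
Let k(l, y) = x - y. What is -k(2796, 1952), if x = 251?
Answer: 1701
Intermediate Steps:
k(l, y) = 251 - y
-k(2796, 1952) = -(251 - 1*1952) = -(251 - 1952) = -1*(-1701) = 1701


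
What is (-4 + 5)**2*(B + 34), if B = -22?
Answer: 12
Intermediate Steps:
(-4 + 5)**2*(B + 34) = (-4 + 5)**2*(-22 + 34) = 1**2*12 = 1*12 = 12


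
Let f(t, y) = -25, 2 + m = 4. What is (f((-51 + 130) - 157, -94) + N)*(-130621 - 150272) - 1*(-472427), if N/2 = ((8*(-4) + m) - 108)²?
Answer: -10691157832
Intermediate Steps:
m = 2 (m = -2 + 4 = 2)
N = 38088 (N = 2*((8*(-4) + 2) - 108)² = 2*((-32 + 2) - 108)² = 2*(-30 - 108)² = 2*(-138)² = 2*19044 = 38088)
(f((-51 + 130) - 157, -94) + N)*(-130621 - 150272) - 1*(-472427) = (-25 + 38088)*(-130621 - 150272) - 1*(-472427) = 38063*(-280893) + 472427 = -10691630259 + 472427 = -10691157832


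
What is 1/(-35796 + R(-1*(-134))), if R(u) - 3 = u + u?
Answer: -1/35525 ≈ -2.8149e-5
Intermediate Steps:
R(u) = 3 + 2*u (R(u) = 3 + (u + u) = 3 + 2*u)
1/(-35796 + R(-1*(-134))) = 1/(-35796 + (3 + 2*(-1*(-134)))) = 1/(-35796 + (3 + 2*134)) = 1/(-35796 + (3 + 268)) = 1/(-35796 + 271) = 1/(-35525) = -1/35525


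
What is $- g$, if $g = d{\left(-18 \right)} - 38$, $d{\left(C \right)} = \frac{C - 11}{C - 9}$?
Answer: $\frac{997}{27} \approx 36.926$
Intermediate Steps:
$d{\left(C \right)} = \frac{-11 + C}{-9 + C}$
$g = - \frac{997}{27}$ ($g = \frac{-11 - 18}{-9 - 18} - 38 = \frac{1}{-27} \left(-29\right) - 38 = \left(- \frac{1}{27}\right) \left(-29\right) - 38 = \frac{29}{27} - 38 = - \frac{997}{27} \approx -36.926$)
$- g = \left(-1\right) \left(- \frac{997}{27}\right) = \frac{997}{27}$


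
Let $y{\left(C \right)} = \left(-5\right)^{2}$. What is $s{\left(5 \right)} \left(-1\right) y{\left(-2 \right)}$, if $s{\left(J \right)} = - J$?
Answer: $125$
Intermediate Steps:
$y{\left(C \right)} = 25$
$s{\left(5 \right)} \left(-1\right) y{\left(-2 \right)} = \left(-1\right) 5 \left(-1\right) 25 = \left(-5\right) \left(-1\right) 25 = 5 \cdot 25 = 125$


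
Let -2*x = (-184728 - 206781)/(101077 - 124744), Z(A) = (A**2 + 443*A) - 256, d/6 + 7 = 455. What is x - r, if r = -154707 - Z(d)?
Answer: 135226464959/15778 ≈ 8.5706e+6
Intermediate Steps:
d = 2688 (d = -42 + 6*455 = -42 + 2730 = 2688)
Z(A) = -256 + A**2 + 443*A
r = -8570579 (r = -154707 - (-256 + 2688**2 + 443*2688) = -154707 - (-256 + 7225344 + 1190784) = -154707 - 1*8415872 = -154707 - 8415872 = -8570579)
x = -130503/15778 (x = -(-184728 - 206781)/(2*(101077 - 124744)) = -(-391509)/(2*(-23667)) = -(-391509)*(-1)/(2*23667) = -1/2*130503/7889 = -130503/15778 ≈ -8.2712)
x - r = -130503/15778 - 1*(-8570579) = -130503/15778 + 8570579 = 135226464959/15778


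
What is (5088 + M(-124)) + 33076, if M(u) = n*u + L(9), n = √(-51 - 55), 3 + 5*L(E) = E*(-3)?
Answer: 38158 - 124*I*√106 ≈ 38158.0 - 1276.7*I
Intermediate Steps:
L(E) = -⅗ - 3*E/5 (L(E) = -⅗ + (E*(-3))/5 = -⅗ + (-3*E)/5 = -⅗ - 3*E/5)
n = I*√106 (n = √(-106) = I*√106 ≈ 10.296*I)
M(u) = -6 + I*u*√106 (M(u) = (I*√106)*u + (-⅗ - ⅗*9) = I*u*√106 + (-⅗ - 27/5) = I*u*√106 - 6 = -6 + I*u*√106)
(5088 + M(-124)) + 33076 = (5088 + (-6 + I*(-124)*√106)) + 33076 = (5088 + (-6 - 124*I*√106)) + 33076 = (5082 - 124*I*√106) + 33076 = 38158 - 124*I*√106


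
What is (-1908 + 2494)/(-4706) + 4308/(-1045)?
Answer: -10442909/2458885 ≈ -4.2470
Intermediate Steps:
(-1908 + 2494)/(-4706) + 4308/(-1045) = 586*(-1/4706) + 4308*(-1/1045) = -293/2353 - 4308/1045 = -10442909/2458885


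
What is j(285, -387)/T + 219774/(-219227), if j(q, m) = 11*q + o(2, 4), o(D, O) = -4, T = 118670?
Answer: -25394180843/26015668090 ≈ -0.97611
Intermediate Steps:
j(q, m) = -4 + 11*q (j(q, m) = 11*q - 4 = -4 + 11*q)
j(285, -387)/T + 219774/(-219227) = (-4 + 11*285)/118670 + 219774/(-219227) = (-4 + 3135)*(1/118670) + 219774*(-1/219227) = 3131*(1/118670) - 219774/219227 = 3131/118670 - 219774/219227 = -25394180843/26015668090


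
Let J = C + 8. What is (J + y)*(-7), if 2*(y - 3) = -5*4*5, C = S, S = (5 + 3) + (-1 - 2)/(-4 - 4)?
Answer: 1715/8 ≈ 214.38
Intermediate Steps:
S = 67/8 (S = 8 - 3/(-8) = 8 - 3*(-⅛) = 8 + 3/8 = 67/8 ≈ 8.3750)
C = 67/8 ≈ 8.3750
y = -47 (y = 3 + (-5*4*5)/2 = 3 + (-20*5)/2 = 3 + (½)*(-100) = 3 - 50 = -47)
J = 131/8 (J = 67/8 + 8 = 131/8 ≈ 16.375)
(J + y)*(-7) = (131/8 - 47)*(-7) = -245/8*(-7) = 1715/8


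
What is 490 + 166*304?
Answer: 50954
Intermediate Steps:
490 + 166*304 = 490 + 50464 = 50954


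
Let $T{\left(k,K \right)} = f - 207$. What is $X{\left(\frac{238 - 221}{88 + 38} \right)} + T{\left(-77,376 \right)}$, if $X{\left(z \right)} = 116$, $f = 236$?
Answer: $145$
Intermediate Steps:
$T{\left(k,K \right)} = 29$ ($T{\left(k,K \right)} = 236 - 207 = 29$)
$X{\left(\frac{238 - 221}{88 + 38} \right)} + T{\left(-77,376 \right)} = 116 + 29 = 145$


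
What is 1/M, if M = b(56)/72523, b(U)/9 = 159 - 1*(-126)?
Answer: 3817/135 ≈ 28.274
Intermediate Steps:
b(U) = 2565 (b(U) = 9*(159 - 1*(-126)) = 9*(159 + 126) = 9*285 = 2565)
M = 135/3817 (M = 2565/72523 = 2565*(1/72523) = 135/3817 ≈ 0.035368)
1/M = 1/(135/3817) = 3817/135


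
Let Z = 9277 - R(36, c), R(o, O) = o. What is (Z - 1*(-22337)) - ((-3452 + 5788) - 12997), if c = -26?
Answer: 42239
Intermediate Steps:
Z = 9241 (Z = 9277 - 1*36 = 9277 - 36 = 9241)
(Z - 1*(-22337)) - ((-3452 + 5788) - 12997) = (9241 - 1*(-22337)) - ((-3452 + 5788) - 12997) = (9241 + 22337) - (2336 - 12997) = 31578 - 1*(-10661) = 31578 + 10661 = 42239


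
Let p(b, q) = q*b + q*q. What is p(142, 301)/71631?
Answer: 19049/10233 ≈ 1.8615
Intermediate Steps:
p(b, q) = q² + b*q (p(b, q) = b*q + q² = q² + b*q)
p(142, 301)/71631 = (301*(142 + 301))/71631 = (301*443)*(1/71631) = 133343*(1/71631) = 19049/10233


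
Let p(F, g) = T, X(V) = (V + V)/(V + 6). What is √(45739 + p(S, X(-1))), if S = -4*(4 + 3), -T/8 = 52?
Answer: √45323 ≈ 212.89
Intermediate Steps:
X(V) = 2*V/(6 + V) (X(V) = (2*V)/(6 + V) = 2*V/(6 + V))
T = -416 (T = -8*52 = -416)
S = -28 (S = -4*7 = -28)
p(F, g) = -416
√(45739 + p(S, X(-1))) = √(45739 - 416) = √45323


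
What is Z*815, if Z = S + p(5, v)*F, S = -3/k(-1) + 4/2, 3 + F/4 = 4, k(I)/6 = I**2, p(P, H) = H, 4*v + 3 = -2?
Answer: -5705/2 ≈ -2852.5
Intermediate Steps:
v = -5/4 (v = -3/4 + (1/4)*(-2) = -3/4 - 1/2 = -5/4 ≈ -1.2500)
k(I) = 6*I**2
F = 4 (F = -12 + 4*4 = -12 + 16 = 4)
S = 3/2 (S = -3/(6*(-1)**2) + 4/2 = -3/(6*1) + 4*(1/2) = -3/6 + 2 = -3*1/6 + 2 = -1/2 + 2 = 3/2 ≈ 1.5000)
Z = -7/2 (Z = 3/2 - 5/4*4 = 3/2 - 5 = -7/2 ≈ -3.5000)
Z*815 = -7/2*815 = -5705/2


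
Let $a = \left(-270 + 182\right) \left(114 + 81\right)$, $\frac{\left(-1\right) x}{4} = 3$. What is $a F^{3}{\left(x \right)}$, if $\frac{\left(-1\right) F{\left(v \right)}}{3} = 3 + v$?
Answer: $-337760280$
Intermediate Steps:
$x = -12$ ($x = \left(-4\right) 3 = -12$)
$a = -17160$ ($a = \left(-88\right) 195 = -17160$)
$F{\left(v \right)} = -9 - 3 v$ ($F{\left(v \right)} = - 3 \left(3 + v\right) = -9 - 3 v$)
$a F^{3}{\left(x \right)} = - 17160 \left(-9 - -36\right)^{3} = - 17160 \left(-9 + 36\right)^{3} = - 17160 \cdot 27^{3} = \left(-17160\right) 19683 = -337760280$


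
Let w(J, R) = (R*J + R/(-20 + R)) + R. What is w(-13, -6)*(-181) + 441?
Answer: -164226/13 ≈ -12633.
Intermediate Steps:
w(J, R) = R + J*R + R/(-20 + R) (w(J, R) = (J*R + R/(-20 + R)) + R = R + J*R + R/(-20 + R))
w(-13, -6)*(-181) + 441 = -6*(-19 - 6 - 20*(-13) - 13*(-6))/(-20 - 6)*(-181) + 441 = -6*(-19 - 6 + 260 + 78)/(-26)*(-181) + 441 = -6*(-1/26)*313*(-181) + 441 = (939/13)*(-181) + 441 = -169959/13 + 441 = -164226/13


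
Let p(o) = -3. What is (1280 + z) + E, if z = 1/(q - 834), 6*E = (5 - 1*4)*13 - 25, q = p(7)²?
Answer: 1054349/825 ≈ 1278.0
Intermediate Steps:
q = 9 (q = (-3)² = 9)
E = -2 (E = ((5 - 1*4)*13 - 25)/6 = ((5 - 4)*13 - 25)/6 = (1*13 - 25)/6 = (13 - 25)/6 = (⅙)*(-12) = -2)
z = -1/825 (z = 1/(9 - 834) = 1/(-825) = -1/825 ≈ -0.0012121)
(1280 + z) + E = (1280 - 1/825) - 2 = 1055999/825 - 2 = 1054349/825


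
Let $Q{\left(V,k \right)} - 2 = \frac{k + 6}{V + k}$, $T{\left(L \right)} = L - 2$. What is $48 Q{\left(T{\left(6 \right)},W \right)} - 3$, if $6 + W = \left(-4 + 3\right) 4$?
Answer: $125$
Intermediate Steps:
$T{\left(L \right)} = -2 + L$ ($T{\left(L \right)} = L - 2 = -2 + L$)
$W = -10$ ($W = -6 + \left(-4 + 3\right) 4 = -6 - 4 = -10$)
$Q{\left(V,k \right)} = 2 + \frac{6 + k}{V + k}$ ($Q{\left(V,k \right)} = 2 + \frac{k + 6}{V + k} = 2 + \frac{6 + k}{V + k}$)
$48 Q{\left(T{\left(6 \right)},W \right)} - 3 = 48 \frac{6 + 2 \left(-2 + 6\right) + 3 \left(-10\right)}{\left(-2 + 6\right) - 10} - 3 = 48 \frac{6 + 2 \cdot 4 - 30}{4 - 10} - 3 = 48 \frac{6 + 8 - 30}{-6} - 3 = 48 \left(\left(- \frac{1}{6}\right) \left(-16\right)\right) - 3 = 48 \cdot \frac{8}{3} - 3 = 128 - 3 = 125$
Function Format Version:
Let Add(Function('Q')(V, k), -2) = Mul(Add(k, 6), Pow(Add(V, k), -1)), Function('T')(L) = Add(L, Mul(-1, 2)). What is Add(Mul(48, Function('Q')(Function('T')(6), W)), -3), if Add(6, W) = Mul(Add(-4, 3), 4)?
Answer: 125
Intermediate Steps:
Function('T')(L) = Add(-2, L) (Function('T')(L) = Add(L, -2) = Add(-2, L))
W = -10 (W = Add(-6, Mul(Add(-4, 3), 4)) = Add(-6, Mul(-1, 4)) = Add(-6, -4) = -10)
Function('Q')(V, k) = Add(2, Mul(Pow(Add(V, k), -1), Add(6, k))) (Function('Q')(V, k) = Add(2, Mul(Add(k, 6), Pow(Add(V, k), -1))) = Add(2, Mul(Add(6, k), Pow(Add(V, k), -1))) = Add(2, Mul(Pow(Add(V, k), -1), Add(6, k))))
Add(Mul(48, Function('Q')(Function('T')(6), W)), -3) = Add(Mul(48, Mul(Pow(Add(Add(-2, 6), -10), -1), Add(6, Mul(2, Add(-2, 6)), Mul(3, -10)))), -3) = Add(Mul(48, Mul(Pow(Add(4, -10), -1), Add(6, Mul(2, 4), -30))), -3) = Add(Mul(48, Mul(Pow(-6, -1), Add(6, 8, -30))), -3) = Add(Mul(48, Mul(Rational(-1, 6), -16)), -3) = Add(Mul(48, Rational(8, 3)), -3) = Add(128, -3) = 125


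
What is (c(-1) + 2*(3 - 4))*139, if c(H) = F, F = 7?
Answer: 695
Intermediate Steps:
c(H) = 7
(c(-1) + 2*(3 - 4))*139 = (7 + 2*(3 - 4))*139 = (7 + 2*(-1))*139 = (7 - 2)*139 = 5*139 = 695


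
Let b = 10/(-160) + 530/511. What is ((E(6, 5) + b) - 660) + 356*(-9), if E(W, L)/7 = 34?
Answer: -29638207/8176 ≈ -3625.0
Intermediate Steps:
b = 7969/8176 (b = 10*(-1/160) + 530*(1/511) = -1/16 + 530/511 = 7969/8176 ≈ 0.97468)
E(W, L) = 238 (E(W, L) = 7*34 = 238)
((E(6, 5) + b) - 660) + 356*(-9) = ((238 + 7969/8176) - 660) + 356*(-9) = (1953857/8176 - 660) - 3204 = -3442303/8176 - 3204 = -29638207/8176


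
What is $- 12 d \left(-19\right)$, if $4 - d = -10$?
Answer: $3192$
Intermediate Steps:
$d = 14$ ($d = 4 - -10 = 4 + 10 = 14$)
$- 12 d \left(-19\right) = \left(-12\right) 14 \left(-19\right) = \left(-168\right) \left(-19\right) = 3192$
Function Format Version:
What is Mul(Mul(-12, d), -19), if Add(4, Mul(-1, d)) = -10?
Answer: 3192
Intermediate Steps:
d = 14 (d = Add(4, Mul(-1, -10)) = Add(4, 10) = 14)
Mul(Mul(-12, d), -19) = Mul(Mul(-12, 14), -19) = Mul(-168, -19) = 3192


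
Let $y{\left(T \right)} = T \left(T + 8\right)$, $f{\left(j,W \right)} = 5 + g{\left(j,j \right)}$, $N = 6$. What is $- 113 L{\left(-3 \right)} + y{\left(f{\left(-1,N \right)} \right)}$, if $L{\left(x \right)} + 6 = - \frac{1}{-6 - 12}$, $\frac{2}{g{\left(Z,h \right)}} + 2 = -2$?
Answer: $\frac{26207}{36} \approx 727.97$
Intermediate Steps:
$g{\left(Z,h \right)} = - \frac{1}{2}$ ($g{\left(Z,h \right)} = \frac{2}{-2 - 2} = \frac{2}{-4} = 2 \left(- \frac{1}{4}\right) = - \frac{1}{2}$)
$f{\left(j,W \right)} = \frac{9}{2}$ ($f{\left(j,W \right)} = 5 - \frac{1}{2} = \frac{9}{2}$)
$y{\left(T \right)} = T \left(8 + T\right)$
$L{\left(x \right)} = - \frac{107}{18}$ ($L{\left(x \right)} = -6 - \frac{1}{-6 - 12} = -6 - \frac{1}{-18} = -6 - - \frac{1}{18} = -6 + \frac{1}{18} = - \frac{107}{18}$)
$- 113 L{\left(-3 \right)} + y{\left(f{\left(-1,N \right)} \right)} = \left(-113\right) \left(- \frac{107}{18}\right) + \frac{9 \left(8 + \frac{9}{2}\right)}{2} = \frac{12091}{18} + \frac{9}{2} \cdot \frac{25}{2} = \frac{12091}{18} + \frac{225}{4} = \frac{26207}{36}$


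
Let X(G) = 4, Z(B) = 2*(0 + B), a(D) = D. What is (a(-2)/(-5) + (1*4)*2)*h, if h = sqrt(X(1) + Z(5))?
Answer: 42*sqrt(14)/5 ≈ 31.430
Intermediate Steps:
Z(B) = 2*B
h = sqrt(14) (h = sqrt(4 + 2*5) = sqrt(4 + 10) = sqrt(14) ≈ 3.7417)
(a(-2)/(-5) + (1*4)*2)*h = (-2/(-5) + (1*4)*2)*sqrt(14) = (-2*(-1/5) + 4*2)*sqrt(14) = (2/5 + 8)*sqrt(14) = 42*sqrt(14)/5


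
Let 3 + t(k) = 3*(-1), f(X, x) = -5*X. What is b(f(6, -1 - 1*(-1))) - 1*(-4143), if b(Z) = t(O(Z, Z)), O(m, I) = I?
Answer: 4137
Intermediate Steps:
t(k) = -6 (t(k) = -3 + 3*(-1) = -3 - 3 = -6)
b(Z) = -6
b(f(6, -1 - 1*(-1))) - 1*(-4143) = -6 - 1*(-4143) = -6 + 4143 = 4137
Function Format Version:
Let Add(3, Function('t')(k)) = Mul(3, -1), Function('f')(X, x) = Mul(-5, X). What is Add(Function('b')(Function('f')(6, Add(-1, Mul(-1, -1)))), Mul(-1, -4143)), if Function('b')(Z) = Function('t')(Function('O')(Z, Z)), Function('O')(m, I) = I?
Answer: 4137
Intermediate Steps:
Function('t')(k) = -6 (Function('t')(k) = Add(-3, Mul(3, -1)) = Add(-3, -3) = -6)
Function('b')(Z) = -6
Add(Function('b')(Function('f')(6, Add(-1, Mul(-1, -1)))), Mul(-1, -4143)) = Add(-6, Mul(-1, -4143)) = Add(-6, 4143) = 4137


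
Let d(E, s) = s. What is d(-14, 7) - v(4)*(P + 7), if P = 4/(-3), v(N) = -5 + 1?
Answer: 89/3 ≈ 29.667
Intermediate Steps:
v(N) = -4
P = -4/3 (P = 4*(-⅓) = -4/3 ≈ -1.3333)
d(-14, 7) - v(4)*(P + 7) = 7 - (-4)*(-4/3 + 7) = 7 - (-4)*17/3 = 7 - 1*(-68/3) = 7 + 68/3 = 89/3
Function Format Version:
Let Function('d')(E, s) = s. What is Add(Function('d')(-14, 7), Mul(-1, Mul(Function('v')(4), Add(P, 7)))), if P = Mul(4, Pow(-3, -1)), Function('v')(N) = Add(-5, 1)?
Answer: Rational(89, 3) ≈ 29.667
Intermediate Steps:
Function('v')(N) = -4
P = Rational(-4, 3) (P = Mul(4, Rational(-1, 3)) = Rational(-4, 3) ≈ -1.3333)
Add(Function('d')(-14, 7), Mul(-1, Mul(Function('v')(4), Add(P, 7)))) = Add(7, Mul(-1, Mul(-4, Add(Rational(-4, 3), 7)))) = Add(7, Mul(-1, Mul(-4, Rational(17, 3)))) = Add(7, Mul(-1, Rational(-68, 3))) = Add(7, Rational(68, 3)) = Rational(89, 3)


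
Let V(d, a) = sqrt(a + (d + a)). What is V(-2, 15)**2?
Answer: 28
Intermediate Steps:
V(d, a) = sqrt(d + 2*a) (V(d, a) = sqrt(a + (a + d)) = sqrt(d + 2*a))
V(-2, 15)**2 = (sqrt(-2 + 2*15))**2 = (sqrt(-2 + 30))**2 = (sqrt(28))**2 = (2*sqrt(7))**2 = 28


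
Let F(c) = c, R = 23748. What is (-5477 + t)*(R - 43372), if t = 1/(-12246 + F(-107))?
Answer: 120700769488/1123 ≈ 1.0748e+8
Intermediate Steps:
t = -1/12353 (t = 1/(-12246 - 107) = 1/(-12353) = -1/12353 ≈ -8.0952e-5)
(-5477 + t)*(R - 43372) = (-5477 - 1/12353)*(23748 - 43372) = -67657382/12353*(-19624) = 120700769488/1123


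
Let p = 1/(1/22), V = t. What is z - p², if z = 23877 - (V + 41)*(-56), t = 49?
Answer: 28433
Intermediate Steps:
V = 49
p = 22 (p = 1/(1/22) = 22)
z = 28917 (z = 23877 - (49 + 41)*(-56) = 23877 - 90*(-56) = 23877 - 1*(-5040) = 23877 + 5040 = 28917)
z - p² = 28917 - 1*22² = 28917 - 1*484 = 28917 - 484 = 28433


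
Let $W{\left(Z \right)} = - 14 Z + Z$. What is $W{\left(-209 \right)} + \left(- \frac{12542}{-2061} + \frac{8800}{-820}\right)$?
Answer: $\frac{229196599}{84501} \approx 2712.4$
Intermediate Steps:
$W{\left(Z \right)} = - 13 Z$
$W{\left(-209 \right)} + \left(- \frac{12542}{-2061} + \frac{8800}{-820}\right) = \left(-13\right) \left(-209\right) + \left(- \frac{12542}{-2061} + \frac{8800}{-820}\right) = 2717 + \left(\left(-12542\right) \left(- \frac{1}{2061}\right) + 8800 \left(- \frac{1}{820}\right)\right) = 2717 + \left(\frac{12542}{2061} - \frac{440}{41}\right) = 2717 - \frac{392618}{84501} = \frac{229196599}{84501}$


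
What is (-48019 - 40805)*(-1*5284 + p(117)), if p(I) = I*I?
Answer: -746565720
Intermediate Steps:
p(I) = I**2
(-48019 - 40805)*(-1*5284 + p(117)) = (-48019 - 40805)*(-1*5284 + 117**2) = -88824*(-5284 + 13689) = -88824*8405 = -746565720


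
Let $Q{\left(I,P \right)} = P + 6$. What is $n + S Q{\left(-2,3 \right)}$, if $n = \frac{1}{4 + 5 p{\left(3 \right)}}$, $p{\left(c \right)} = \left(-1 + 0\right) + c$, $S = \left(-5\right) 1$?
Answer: $- \frac{629}{14} \approx -44.929$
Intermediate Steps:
$Q{\left(I,P \right)} = 6 + P$
$S = -5$
$p{\left(c \right)} = -1 + c$
$n = \frac{1}{14}$ ($n = \frac{1}{4 + 5 \left(-1 + 3\right)} = \frac{1}{4 + 5 \cdot 2} = \frac{1}{4 + 10} = \frac{1}{14} \approx 0.071429$)
$n + S Q{\left(-2,3 \right)} = \frac{1}{14} - 5 \left(6 + 3\right) = \frac{1}{14} - 45 = - \frac{629}{14}$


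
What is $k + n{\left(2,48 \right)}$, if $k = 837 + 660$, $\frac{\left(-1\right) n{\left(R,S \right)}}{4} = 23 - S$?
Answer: $1597$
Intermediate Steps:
$n{\left(R,S \right)} = -92 + 4 S$ ($n{\left(R,S \right)} = - 4 \left(23 - S\right) = -92 + 4 S$)
$k = 1497$
$k + n{\left(2,48 \right)} = 1497 + \left(-92 + 4 \cdot 48\right) = 1497 + \left(-92 + 192\right) = 1497 + 100 = 1597$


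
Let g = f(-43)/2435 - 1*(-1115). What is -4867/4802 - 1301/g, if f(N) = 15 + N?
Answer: -28426314269/13037415594 ≈ -2.1804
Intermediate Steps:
g = 2714997/2435 (g = (15 - 43)/2435 - 1*(-1115) = -28*1/2435 + 1115 = -28/2435 + 1115 = 2714997/2435 ≈ 1115.0)
-4867/4802 - 1301/g = -4867/4802 - 1301/2714997/2435 = -4867*1/4802 - 1301*2435/2714997 = -4867/4802 - 3167935/2714997 = -28426314269/13037415594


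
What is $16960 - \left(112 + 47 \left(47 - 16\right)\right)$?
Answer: $15391$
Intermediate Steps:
$16960 - \left(112 + 47 \left(47 - 16\right)\right) = 16960 - 1569 = 15391$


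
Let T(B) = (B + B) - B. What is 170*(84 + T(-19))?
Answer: 11050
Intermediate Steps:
T(B) = B (T(B) = 2*B - B = B)
170*(84 + T(-19)) = 170*(84 - 19) = 170*65 = 11050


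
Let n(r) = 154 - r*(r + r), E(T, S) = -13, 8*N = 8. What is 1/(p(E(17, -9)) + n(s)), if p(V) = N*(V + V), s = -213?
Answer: -1/90610 ≈ -1.1036e-5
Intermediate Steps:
N = 1 (N = (⅛)*8 = 1)
p(V) = 2*V (p(V) = 1*(V + V) = 1*(2*V) = 2*V)
n(r) = 154 - 2*r² (n(r) = 154 - r*2*r = 154 - 2*r²)
1/(p(E(17, -9)) + n(s)) = 1/(2*(-13) + (154 - 2*(-213)²)) = 1/(-26 + (154 - 2*45369)) = 1/(-26 + (154 - 90738)) = 1/(-26 - 90584) = 1/(-90610) = -1/90610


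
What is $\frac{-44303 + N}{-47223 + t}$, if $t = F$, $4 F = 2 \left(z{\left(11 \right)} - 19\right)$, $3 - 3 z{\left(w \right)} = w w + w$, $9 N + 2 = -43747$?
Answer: $\frac{24582}{23627} \approx 1.0404$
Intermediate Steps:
$N = -4861$ ($N = - \frac{2}{9} + \frac{1}{9} \left(-43747\right) = - \frac{2}{9} - \frac{43747}{9} = -4861$)
$z{\left(w \right)} = 1 - \frac{w}{3} - \frac{w^{2}}{3}$ ($z{\left(w \right)} = 1 - \frac{w w + w}{3} = 1 - \frac{w^{2} + w}{3} = 1 - \frac{w + w^{2}}{3} = 1 - \left(\frac{w}{3} + \frac{w^{2}}{3}\right) = 1 - \frac{w}{3} - \frac{w^{2}}{3}$)
$F = -31$ ($F = \frac{2 \left(\left(1 - \frac{11}{3} - \frac{11^{2}}{3}\right) - 19\right)}{4} = \frac{2 \left(\left(1 - \frac{11}{3} - \frac{121}{3}\right) - 19\right)}{4} = \frac{2 \left(-43 - 19\right)}{4} = \frac{2 \left(-62\right)}{4} = \frac{1}{4} \left(-124\right) = -31$)
$t = -31$
$\frac{-44303 + N}{-47223 + t} = \frac{-44303 - 4861}{-47223 - 31} = - \frac{49164}{-47254} = \left(-49164\right) \left(- \frac{1}{47254}\right) = \frac{24582}{23627}$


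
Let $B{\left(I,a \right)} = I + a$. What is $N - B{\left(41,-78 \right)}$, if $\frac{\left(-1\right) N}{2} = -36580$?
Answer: $73197$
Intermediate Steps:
$N = 73160$ ($N = \left(-2\right) \left(-36580\right) = 73160$)
$N - B{\left(41,-78 \right)} = 73160 - \left(41 - 78\right) = 73160 - -37 = 73160 + 37 = 73197$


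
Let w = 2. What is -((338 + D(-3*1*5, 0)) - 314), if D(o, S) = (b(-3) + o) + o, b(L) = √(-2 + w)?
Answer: 6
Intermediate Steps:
b(L) = 0 (b(L) = √(-2 + 2) = √0 = 0)
D(o, S) = 2*o (D(o, S) = (0 + o) + o = o + o = 2*o)
-((338 + D(-3*1*5, 0)) - 314) = -((338 + 2*(-3*1*5)) - 314) = -((338 + 2*(-3*5)) - 314) = -((338 + 2*(-15)) - 314) = -((338 - 30) - 314) = -(308 - 314) = -1*(-6) = 6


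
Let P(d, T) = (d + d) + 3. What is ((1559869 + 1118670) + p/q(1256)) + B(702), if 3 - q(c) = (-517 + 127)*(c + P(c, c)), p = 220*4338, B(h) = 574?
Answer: 1313384563223/490231 ≈ 2.6791e+6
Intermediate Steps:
p = 954360
P(d, T) = 3 + 2*d (P(d, T) = 2*d + 3 = 3 + 2*d)
q(c) = 1173 + 1170*c (q(c) = 3 - (-517 + 127)*(c + (3 + 2*c)) = 3 - (-390)*(3 + 3*c) = 3 - (-1170 - 1170*c) = 3 + (1170 + 1170*c) = 1173 + 1170*c)
((1559869 + 1118670) + p/q(1256)) + B(702) = ((1559869 + 1118670) + 954360/(1173 + 1170*1256)) + 574 = (2678539 + 954360/(1173 + 1469520)) + 574 = (2678539 + 954360/1470693) + 574 = (2678539 + 954360*(1/1470693)) + 574 = (2678539 + 318120/490231) + 574 = 1313103170629/490231 + 574 = 1313384563223/490231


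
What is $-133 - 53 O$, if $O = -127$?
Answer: $6598$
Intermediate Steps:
$-133 - 53 O = -133 - -6731 = -133 + 6731 = 6598$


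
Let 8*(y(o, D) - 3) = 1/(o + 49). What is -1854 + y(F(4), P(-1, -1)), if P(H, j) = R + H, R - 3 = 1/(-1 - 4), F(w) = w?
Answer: -784823/424 ≈ -1851.0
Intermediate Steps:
R = 14/5 (R = 3 + 1/(-1 - 4) = 3 + 1/(-5) = 3 - 1/5 = 14/5 ≈ 2.8000)
P(H, j) = 14/5 + H
y(o, D) = 3 + 1/(8*(49 + o)) (y(o, D) = 3 + 1/(8*(o + 49)) = 3 + 1/(8*(49 + o)))
-1854 + y(F(4), P(-1, -1)) = -1854 + (1177 + 24*4)/(8*(49 + 4)) = -1854 + (1/8)*(1177 + 96)/53 = -1854 + (1/8)*(1/53)*1273 = -1854 + 1273/424 = -784823/424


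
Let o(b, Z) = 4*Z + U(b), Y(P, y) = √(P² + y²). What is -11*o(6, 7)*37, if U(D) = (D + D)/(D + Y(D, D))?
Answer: -10582 - 814*√2 ≈ -11733.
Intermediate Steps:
U(D) = 2*D/(D + √2*√(D²)) (U(D) = (D + D)/(D + √(D² + D²)) = (2*D)/(D + √(2*D²)) = (2*D)/(D + √2*√(D²)) = 2*D/(D + √2*√(D²)))
o(b, Z) = 4*Z + 2*b/(b + √2*√(b²))
-11*o(6, 7)*37 = -11*(4*7 + 2*6/(6 + √2*√(6²)))*37 = -11*(28 + 2*6/(6 + √2*√36))*37 = -11*(28 + 2*6/(6 + √2*6))*37 = -11*(28 + 2*6/(6 + 6*√2))*37 = -11*(28 + 12/(6 + 6*√2))*37 = (-308 - 132/(6 + 6*√2))*37 = -11396 - 4884/(6 + 6*√2)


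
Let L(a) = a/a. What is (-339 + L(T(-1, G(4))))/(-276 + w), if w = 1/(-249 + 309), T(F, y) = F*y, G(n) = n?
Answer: 20280/16559 ≈ 1.2247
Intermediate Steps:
L(a) = 1
w = 1/60 ≈ 0.016667
(-339 + L(T(-1, G(4))))/(-276 + w) = (-339 + 1)/(-276 + 1/60) = -338/(-16559/60) = -338*(-60/16559) = 20280/16559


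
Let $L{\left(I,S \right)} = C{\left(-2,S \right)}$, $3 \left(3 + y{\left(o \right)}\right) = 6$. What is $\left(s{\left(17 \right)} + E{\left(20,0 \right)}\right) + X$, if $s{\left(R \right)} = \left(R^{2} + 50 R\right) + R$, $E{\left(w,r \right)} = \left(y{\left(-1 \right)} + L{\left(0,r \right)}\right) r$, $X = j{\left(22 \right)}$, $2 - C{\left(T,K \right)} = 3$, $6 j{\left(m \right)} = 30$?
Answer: $1161$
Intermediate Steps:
$j{\left(m \right)} = 5$ ($j{\left(m \right)} = \frac{1}{6} \cdot 30 = 5$)
$y{\left(o \right)} = -1$ ($y{\left(o \right)} = -3 + \frac{1}{3} \cdot 6 = -3 + 2 = -1$)
$C{\left(T,K \right)} = -1$ ($C{\left(T,K \right)} = 2 - 3 = -1$)
$X = 5$
$L{\left(I,S \right)} = -1$
$E{\left(w,r \right)} = - 2 r$ ($E{\left(w,r \right)} = \left(-1 - 1\right) r = - 2 r$)
$s{\left(R \right)} = R^{2} + 51 R$
$\left(s{\left(17 \right)} + E{\left(20,0 \right)}\right) + X = \left(17 \left(51 + 17\right) - 0\right) + 5 = \left(17 \cdot 68 + 0\right) + 5 = \left(1156 + 0\right) + 5 = 1156 + 5 = 1161$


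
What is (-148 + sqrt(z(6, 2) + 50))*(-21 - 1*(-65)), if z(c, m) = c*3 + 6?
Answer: -6512 + 44*sqrt(74) ≈ -6133.5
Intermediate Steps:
z(c, m) = 6 + 3*c (z(c, m) = 3*c + 6 = 6 + 3*c)
(-148 + sqrt(z(6, 2) + 50))*(-21 - 1*(-65)) = (-148 + sqrt((6 + 3*6) + 50))*(-21 - 1*(-65)) = (-148 + sqrt((6 + 18) + 50))*(-21 + 65) = (-148 + sqrt(24 + 50))*44 = (-148 + sqrt(74))*44 = -6512 + 44*sqrt(74)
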